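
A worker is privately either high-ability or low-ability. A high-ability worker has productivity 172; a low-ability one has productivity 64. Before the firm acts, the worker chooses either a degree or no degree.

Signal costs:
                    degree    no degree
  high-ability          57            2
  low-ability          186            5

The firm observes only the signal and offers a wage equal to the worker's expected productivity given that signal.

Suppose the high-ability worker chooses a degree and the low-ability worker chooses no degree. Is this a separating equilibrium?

Yes

If types separate, degree earns payment 172 and no degree earns 64.
High-ability: degree gives 172 − 57 = 115; no degree gives 64 − 2 = 62. No deviation. ✓
Low-ability: no degree gives 64 − 5 = 59; degree gives 172 − 186 = -14. No deviation. ✓
Neither type gains from mimicking the other.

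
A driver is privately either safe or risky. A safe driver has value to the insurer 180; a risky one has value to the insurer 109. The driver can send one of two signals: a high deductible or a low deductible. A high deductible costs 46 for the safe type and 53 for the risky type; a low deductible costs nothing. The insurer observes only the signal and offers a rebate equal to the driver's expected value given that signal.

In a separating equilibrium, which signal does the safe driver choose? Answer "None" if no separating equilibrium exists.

None

Try safe → high deductible, risky → low deductible:
  If types separate, high deductible earns payment 180 and low deductible earns 109.
  Safe: high deductible gives 180 − 46 = 134; low deductible gives 109 − 0 = 109. No deviation. ✓
  Risky: low deductible gives 109 − 0 = 109; high deductible gives 180 − 53 = 127. Would deviate. ✗
Try safe → low deductible, risky → high deductible:
  If types separate, low deductible earns payment 180 and high deductible earns 109.
  Safe: low deductible gives 180 − 0 = 180; high deductible gives 109 − 46 = 63. No deviation. ✓
  Risky: high deductible gives 109 − 53 = 56; low deductible gives 180 − 0 = 180. Would deviate. ✗
Neither assignment is incentive-compatible.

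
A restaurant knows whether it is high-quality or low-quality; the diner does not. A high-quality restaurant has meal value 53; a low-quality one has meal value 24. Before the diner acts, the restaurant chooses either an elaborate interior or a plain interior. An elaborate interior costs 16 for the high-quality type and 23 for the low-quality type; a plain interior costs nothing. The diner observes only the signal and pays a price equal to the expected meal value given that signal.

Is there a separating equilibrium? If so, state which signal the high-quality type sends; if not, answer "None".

None

Try high-quality → elaborate interior, low-quality → plain interior:
  If types separate, elaborate interior earns payment 53 and plain interior earns 24.
  High-quality: elaborate interior gives 53 − 16 = 37; plain interior gives 24 − 0 = 24. No deviation. ✓
  Low-quality: plain interior gives 24 − 0 = 24; elaborate interior gives 53 − 23 = 30. Would deviate. ✗
Try high-quality → plain interior, low-quality → elaborate interior:
  If types separate, plain interior earns payment 53 and elaborate interior earns 24.
  High-quality: plain interior gives 53 − 0 = 53; elaborate interior gives 24 − 16 = 8. No deviation. ✓
  Low-quality: elaborate interior gives 24 − 23 = 1; plain interior gives 53 − 0 = 53. Would deviate. ✗
Neither assignment is incentive-compatible.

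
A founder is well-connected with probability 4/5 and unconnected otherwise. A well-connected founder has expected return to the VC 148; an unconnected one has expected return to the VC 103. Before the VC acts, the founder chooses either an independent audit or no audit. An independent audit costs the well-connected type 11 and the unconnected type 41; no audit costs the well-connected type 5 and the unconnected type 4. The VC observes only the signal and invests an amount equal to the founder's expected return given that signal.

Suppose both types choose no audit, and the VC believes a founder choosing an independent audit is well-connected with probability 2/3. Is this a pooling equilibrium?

At the pooled signal (no audit) the VC holds the prior 4/5 and pays 4/5·148 + 1/5·103 = 139. Off-path (audit) belief 2/3 gives 2/3·148 + 1/3·103 = 133.
Well-connected: no audit gives 139 − 5 = 134; audit gives 133 − 11 = 122. Stays. ✓
Unconnected: no audit gives 139 − 4 = 135; audit gives 133 − 41 = 92. Stays. ✓

Yes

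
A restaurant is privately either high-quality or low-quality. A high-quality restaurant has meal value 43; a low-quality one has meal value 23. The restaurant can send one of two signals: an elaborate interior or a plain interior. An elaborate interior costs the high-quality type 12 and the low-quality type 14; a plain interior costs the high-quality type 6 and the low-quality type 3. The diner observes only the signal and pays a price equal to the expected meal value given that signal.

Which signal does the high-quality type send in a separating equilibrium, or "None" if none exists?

Try high-quality → elaborate interior, low-quality → plain interior:
  If types separate, elaborate interior earns payment 43 and plain interior earns 23.
  High-quality: elaborate interior gives 43 − 12 = 31; plain interior gives 23 − 6 = 17. No deviation. ✓
  Low-quality: plain interior gives 23 − 3 = 20; elaborate interior gives 43 − 14 = 29. Would deviate. ✗
Try high-quality → plain interior, low-quality → elaborate interior:
  If types separate, plain interior earns payment 43 and elaborate interior earns 23.
  High-quality: plain interior gives 43 − 6 = 37; elaborate interior gives 23 − 12 = 11. No deviation. ✓
  Low-quality: elaborate interior gives 23 − 14 = 9; plain interior gives 43 − 3 = 40. Would deviate. ✗
Neither assignment is incentive-compatible.

None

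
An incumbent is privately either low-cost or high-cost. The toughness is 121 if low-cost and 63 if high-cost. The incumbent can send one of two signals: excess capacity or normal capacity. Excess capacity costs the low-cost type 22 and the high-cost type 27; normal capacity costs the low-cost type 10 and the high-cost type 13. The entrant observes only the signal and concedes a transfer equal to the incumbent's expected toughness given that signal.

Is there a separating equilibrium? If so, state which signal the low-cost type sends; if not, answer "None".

None

Try low-cost → excess capacity, high-cost → normal capacity:
  If types separate, excess capacity earns payment 121 and normal capacity earns 63.
  Low-cost: excess capacity gives 121 − 22 = 99; normal capacity gives 63 − 10 = 53. No deviation. ✓
  High-cost: normal capacity gives 63 − 13 = 50; excess capacity gives 121 − 27 = 94. Would deviate. ✗
Try low-cost → normal capacity, high-cost → excess capacity:
  If types separate, normal capacity earns payment 121 and excess capacity earns 63.
  Low-cost: normal capacity gives 121 − 10 = 111; excess capacity gives 63 − 22 = 41. No deviation. ✓
  High-cost: excess capacity gives 63 − 27 = 36; normal capacity gives 121 − 13 = 108. Would deviate. ✗
Neither assignment is incentive-compatible.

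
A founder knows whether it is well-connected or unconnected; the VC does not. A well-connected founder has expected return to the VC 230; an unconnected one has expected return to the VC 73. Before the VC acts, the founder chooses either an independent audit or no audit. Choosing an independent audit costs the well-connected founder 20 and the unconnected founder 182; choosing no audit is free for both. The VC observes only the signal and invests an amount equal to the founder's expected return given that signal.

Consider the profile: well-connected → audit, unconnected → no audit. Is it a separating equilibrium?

If types separate, audit earns payment 230 and no audit earns 73.
Well-connected: audit gives 230 − 20 = 210; no audit gives 73 − 0 = 73. No deviation. ✓
Unconnected: no audit gives 73 − 0 = 73; audit gives 230 − 182 = 48. No deviation. ✓
Neither type gains from mimicking the other.

Yes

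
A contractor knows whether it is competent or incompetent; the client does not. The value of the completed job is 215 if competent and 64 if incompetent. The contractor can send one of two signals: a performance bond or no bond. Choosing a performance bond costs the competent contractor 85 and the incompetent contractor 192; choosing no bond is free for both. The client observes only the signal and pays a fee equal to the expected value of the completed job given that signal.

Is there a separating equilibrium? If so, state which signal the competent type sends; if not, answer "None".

bond

Try competent → bond, incompetent → no bond:
  If types separate, bond earns payment 215 and no bond earns 64.
  Competent: bond gives 215 − 85 = 130; no bond gives 64 − 0 = 64. No deviation. ✓
  Incompetent: no bond gives 64 − 0 = 64; bond gives 215 − 192 = 23. No deviation. ✓
Both hold — the competent type sends bond.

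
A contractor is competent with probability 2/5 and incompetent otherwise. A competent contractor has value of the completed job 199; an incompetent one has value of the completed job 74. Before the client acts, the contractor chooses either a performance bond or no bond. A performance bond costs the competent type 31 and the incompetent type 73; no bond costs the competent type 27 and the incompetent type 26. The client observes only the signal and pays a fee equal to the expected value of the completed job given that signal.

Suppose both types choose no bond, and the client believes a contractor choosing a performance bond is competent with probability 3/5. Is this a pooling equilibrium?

No

At the pooled signal (no bond) the client holds the prior 2/5 and pays 2/5·199 + 3/5·74 = 124. Off-path (bond) belief 3/5 gives 3/5·199 + 2/5·74 = 149.
Competent: no bond gives 124 − 27 = 97; bond gives 149 − 31 = 118. Deviates. ✗
Incompetent: no bond gives 124 − 26 = 98; bond gives 149 − 73 = 76. Stays. ✓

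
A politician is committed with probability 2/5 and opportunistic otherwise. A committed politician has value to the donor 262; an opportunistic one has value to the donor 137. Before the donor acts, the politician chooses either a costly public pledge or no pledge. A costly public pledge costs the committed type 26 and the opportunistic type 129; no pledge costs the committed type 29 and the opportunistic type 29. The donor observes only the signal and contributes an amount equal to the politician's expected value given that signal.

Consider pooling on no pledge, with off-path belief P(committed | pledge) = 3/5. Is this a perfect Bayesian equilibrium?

No

At the pooled signal (no pledge) the donor holds the prior 2/5 and pays 2/5·262 + 3/5·137 = 187. Off-path (pledge) belief 3/5 gives 3/5·262 + 2/5·137 = 212.
Committed: no pledge gives 187 − 29 = 158; pledge gives 212 − 26 = 186. Deviates. ✗
Opportunistic: no pledge gives 187 − 29 = 158; pledge gives 212 − 129 = 83. Stays. ✓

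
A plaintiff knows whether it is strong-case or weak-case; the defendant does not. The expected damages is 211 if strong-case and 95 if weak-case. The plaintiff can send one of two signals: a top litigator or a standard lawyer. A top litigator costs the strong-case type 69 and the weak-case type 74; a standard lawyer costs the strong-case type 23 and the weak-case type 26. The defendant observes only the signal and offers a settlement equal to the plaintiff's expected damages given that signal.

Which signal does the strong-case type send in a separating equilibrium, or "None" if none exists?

Try strong-case → top litigator, weak-case → standard lawyer:
  Under separation the defendant infers type exactly: top litigator → strong-case (pays 211), standard lawyer → weak-case (pays 95).
  Strong-case: top litigator gives 211 − 69 = 142; standard lawyer gives 95 − 23 = 72. No deviation. ✓
  Weak-case: standard lawyer gives 95 − 26 = 69; top litigator gives 211 − 74 = 137. Would deviate. ✗
Try strong-case → standard lawyer, weak-case → top litigator:
  Under separation the defendant infers type exactly: standard lawyer → strong-case (pays 211), top litigator → weak-case (pays 95).
  Strong-case: standard lawyer gives 211 − 23 = 188; top litigator gives 95 − 69 = 26. No deviation. ✓
  Weak-case: top litigator gives 95 − 74 = 21; standard lawyer gives 211 − 26 = 185. Would deviate. ✗
Neither assignment is incentive-compatible.

None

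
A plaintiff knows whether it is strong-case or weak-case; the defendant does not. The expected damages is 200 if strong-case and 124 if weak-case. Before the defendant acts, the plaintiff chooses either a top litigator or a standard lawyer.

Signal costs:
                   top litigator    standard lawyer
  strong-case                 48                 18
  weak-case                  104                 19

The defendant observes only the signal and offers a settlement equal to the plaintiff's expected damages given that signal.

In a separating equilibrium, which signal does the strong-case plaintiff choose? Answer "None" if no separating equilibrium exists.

Try strong-case → top litigator, weak-case → standard lawyer:
  Under separation the defendant infers type exactly: top litigator → strong-case (pays 200), standard lawyer → weak-case (pays 124).
  Strong-case: top litigator gives 200 − 48 = 152; standard lawyer gives 124 − 18 = 106. No deviation. ✓
  Weak-case: standard lawyer gives 124 − 19 = 105; top litigator gives 200 − 104 = 96. No deviation. ✓
Both hold — the strong-case type sends top litigator.

top litigator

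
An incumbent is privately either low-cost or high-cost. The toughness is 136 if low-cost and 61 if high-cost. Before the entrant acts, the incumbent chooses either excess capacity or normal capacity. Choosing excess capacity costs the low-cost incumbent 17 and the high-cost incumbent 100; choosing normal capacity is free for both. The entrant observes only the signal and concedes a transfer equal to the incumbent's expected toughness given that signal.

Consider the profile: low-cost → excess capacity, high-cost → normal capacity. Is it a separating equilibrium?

If types separate, excess capacity earns payment 136 and normal capacity earns 61.
Low-cost: excess capacity gives 136 − 17 = 119; normal capacity gives 61 − 0 = 61. No deviation. ✓
High-cost: normal capacity gives 61 − 0 = 61; excess capacity gives 136 − 100 = 36. No deviation. ✓
Both incentive constraints hold.

Yes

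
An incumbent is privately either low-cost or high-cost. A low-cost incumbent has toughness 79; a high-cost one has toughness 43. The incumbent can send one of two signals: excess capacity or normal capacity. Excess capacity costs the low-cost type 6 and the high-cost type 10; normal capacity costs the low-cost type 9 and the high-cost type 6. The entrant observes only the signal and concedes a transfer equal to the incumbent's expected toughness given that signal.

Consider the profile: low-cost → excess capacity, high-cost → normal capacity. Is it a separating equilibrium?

No

If types separate, excess capacity earns payment 79 and normal capacity earns 43.
Low-cost: excess capacity gives 79 − 6 = 73; normal capacity gives 43 − 9 = 34. No deviation. ✓
High-cost: normal capacity gives 43 − 6 = 37; excess capacity gives 79 − 10 = 69. Would deviate. ✗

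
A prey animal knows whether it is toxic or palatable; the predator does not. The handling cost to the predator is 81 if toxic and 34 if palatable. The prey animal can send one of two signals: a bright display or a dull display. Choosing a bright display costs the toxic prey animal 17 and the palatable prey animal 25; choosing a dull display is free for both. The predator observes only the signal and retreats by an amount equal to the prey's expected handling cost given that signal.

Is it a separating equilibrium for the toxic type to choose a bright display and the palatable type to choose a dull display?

Under separation the predator infers type exactly: bright display → toxic (pays 81), dull display → palatable (pays 34).
Toxic: bright display gives 81 − 17 = 64; dull display gives 34 − 0 = 34. No deviation. ✓
Palatable: dull display gives 34 − 0 = 34; bright display gives 81 − 25 = 56. Would deviate. ✗

No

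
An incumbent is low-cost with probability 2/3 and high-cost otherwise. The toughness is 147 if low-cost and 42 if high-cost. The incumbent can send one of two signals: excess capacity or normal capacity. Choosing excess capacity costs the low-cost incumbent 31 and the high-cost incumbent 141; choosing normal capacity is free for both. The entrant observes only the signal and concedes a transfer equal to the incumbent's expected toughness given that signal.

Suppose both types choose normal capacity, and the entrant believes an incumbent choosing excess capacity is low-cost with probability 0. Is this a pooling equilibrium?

At the pooled signal (normal capacity) the entrant holds the prior 2/3 and pays 2/3·147 + 1/3·42 = 112. Off-path (excess capacity) belief 0 gives 0·147 + 1·42 = 42.
Low-cost: normal capacity gives 112 − 0 = 112; excess capacity gives 42 − 31 = 11. Stays. ✓
High-cost: normal capacity gives 112 − 0 = 112; excess capacity gives 42 − 141 = -99. Stays. ✓

Yes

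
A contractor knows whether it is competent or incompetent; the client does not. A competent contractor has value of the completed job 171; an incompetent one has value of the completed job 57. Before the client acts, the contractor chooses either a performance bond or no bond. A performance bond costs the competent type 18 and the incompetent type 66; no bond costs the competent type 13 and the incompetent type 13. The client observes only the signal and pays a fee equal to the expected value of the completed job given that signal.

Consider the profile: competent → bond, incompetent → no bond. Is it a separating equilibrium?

Under separation the client infers type exactly: bond → competent (pays 171), no bond → incompetent (pays 57).
Competent: bond gives 171 − 18 = 153; no bond gives 57 − 13 = 44. No deviation. ✓
Incompetent: no bond gives 57 − 13 = 44; bond gives 171 − 66 = 105. Would deviate. ✗

No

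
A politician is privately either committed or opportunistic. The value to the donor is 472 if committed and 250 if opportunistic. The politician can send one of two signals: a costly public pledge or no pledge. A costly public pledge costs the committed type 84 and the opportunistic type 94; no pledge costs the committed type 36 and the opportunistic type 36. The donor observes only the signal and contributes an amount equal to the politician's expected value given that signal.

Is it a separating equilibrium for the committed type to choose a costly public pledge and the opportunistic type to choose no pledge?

No

Under separation the donor infers type exactly: pledge → committed (pays 472), no pledge → opportunistic (pays 250).
Committed: pledge gives 472 − 84 = 388; no pledge gives 250 − 36 = 214. No deviation. ✓
Opportunistic: no pledge gives 250 − 36 = 214; pledge gives 472 − 94 = 378. Would deviate. ✗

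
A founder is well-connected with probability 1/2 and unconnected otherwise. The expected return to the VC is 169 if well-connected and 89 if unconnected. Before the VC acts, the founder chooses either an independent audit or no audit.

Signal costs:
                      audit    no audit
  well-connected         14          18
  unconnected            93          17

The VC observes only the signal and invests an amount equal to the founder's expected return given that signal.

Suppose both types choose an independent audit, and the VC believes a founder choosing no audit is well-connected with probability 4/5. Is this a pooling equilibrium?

No

At the pooled signal (audit) the VC holds the prior 1/2 and pays 1/2·169 + 1/2·89 = 129. Off-path (no audit) belief 4/5 gives 4/5·169 + 1/5·89 = 153.
Well-connected: audit gives 129 − 14 = 115; no audit gives 153 − 18 = 135. Deviates. ✗
Unconnected: audit gives 129 − 93 = 36; no audit gives 153 − 17 = 136. Deviates. ✗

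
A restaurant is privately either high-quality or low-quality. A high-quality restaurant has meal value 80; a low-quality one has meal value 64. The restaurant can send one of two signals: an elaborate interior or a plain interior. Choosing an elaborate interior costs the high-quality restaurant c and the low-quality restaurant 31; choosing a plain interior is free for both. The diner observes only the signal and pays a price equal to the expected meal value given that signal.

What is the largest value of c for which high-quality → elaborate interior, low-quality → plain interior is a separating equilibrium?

16

Under separation: elaborate interior → high-quality (pays 80); plain interior → low-quality (pays 64).
Low-quality: 64 − 0 = 64 ≥ 80 − 31 = 49. Holds regardless of c. ✓
High-quality: 80 − c ≥ 64 − 0, so c ≤ 80 − 64 = 16.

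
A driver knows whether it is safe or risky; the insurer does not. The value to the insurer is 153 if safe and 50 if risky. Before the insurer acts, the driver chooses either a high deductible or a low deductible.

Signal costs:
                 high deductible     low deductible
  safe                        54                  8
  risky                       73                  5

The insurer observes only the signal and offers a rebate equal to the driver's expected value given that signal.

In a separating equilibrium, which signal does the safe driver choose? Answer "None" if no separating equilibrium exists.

Try safe → high deductible, risky → low deductible:
  If types separate, high deductible earns payment 153 and low deductible earns 50.
  Safe: high deductible gives 153 − 54 = 99; low deductible gives 50 − 8 = 42. No deviation. ✓
  Risky: low deductible gives 50 − 5 = 45; high deductible gives 153 − 73 = 80. Would deviate. ✗
Try safe → low deductible, risky → high deductible:
  If types separate, low deductible earns payment 153 and high deductible earns 50.
  Safe: low deductible gives 153 − 8 = 145; high deductible gives 50 − 54 = -4. No deviation. ✓
  Risky: high deductible gives 50 − 73 = -23; low deductible gives 153 − 5 = 148. Would deviate. ✗
Neither assignment is incentive-compatible.

None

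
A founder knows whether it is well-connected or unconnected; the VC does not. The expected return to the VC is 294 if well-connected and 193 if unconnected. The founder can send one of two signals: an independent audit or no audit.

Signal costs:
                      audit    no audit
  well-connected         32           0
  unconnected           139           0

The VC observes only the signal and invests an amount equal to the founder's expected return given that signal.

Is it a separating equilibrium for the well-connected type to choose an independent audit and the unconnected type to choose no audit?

If types separate, audit earns payment 294 and no audit earns 193.
Well-connected: audit gives 294 − 32 = 262; no audit gives 193 − 0 = 193. No deviation. ✓
Unconnected: no audit gives 193 − 0 = 193; audit gives 294 − 139 = 155. No deviation. ✓
Both incentive constraints hold.

Yes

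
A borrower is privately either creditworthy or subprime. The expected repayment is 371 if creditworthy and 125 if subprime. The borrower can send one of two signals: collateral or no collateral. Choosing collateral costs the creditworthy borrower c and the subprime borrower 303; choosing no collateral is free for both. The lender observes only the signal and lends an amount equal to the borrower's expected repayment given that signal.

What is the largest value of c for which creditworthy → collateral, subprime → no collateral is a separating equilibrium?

246

Under separation: collateral → creditworthy (pays 371); no collateral → subprime (pays 125).
Subprime: 125 − 0 = 125 ≥ 371 − 303 = 68. Holds regardless of c. ✓
Creditworthy: 371 − c ≥ 125 − 0, so c ≤ 371 − 125 = 246.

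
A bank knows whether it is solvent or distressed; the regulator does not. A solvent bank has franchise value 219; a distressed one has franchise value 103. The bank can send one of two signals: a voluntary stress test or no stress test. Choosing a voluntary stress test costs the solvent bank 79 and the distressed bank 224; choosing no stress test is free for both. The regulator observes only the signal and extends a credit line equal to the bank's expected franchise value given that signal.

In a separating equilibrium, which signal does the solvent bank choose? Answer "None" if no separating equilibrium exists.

stress test

Try solvent → stress test, distressed → no stress test:
  If types separate, stress test earns payment 219 and no stress test earns 103.
  Solvent: stress test gives 219 − 79 = 140; no stress test gives 103 − 0 = 103. No deviation. ✓
  Distressed: no stress test gives 103 − 0 = 103; stress test gives 219 − 224 = -5. No deviation. ✓
Both hold — the solvent type sends stress test.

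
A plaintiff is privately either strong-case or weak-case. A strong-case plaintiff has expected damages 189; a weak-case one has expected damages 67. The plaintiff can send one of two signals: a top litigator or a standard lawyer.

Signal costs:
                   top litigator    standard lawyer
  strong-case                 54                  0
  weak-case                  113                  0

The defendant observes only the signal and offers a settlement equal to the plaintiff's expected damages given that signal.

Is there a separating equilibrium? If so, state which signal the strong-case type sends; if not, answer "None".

Try strong-case → top litigator, weak-case → standard lawyer:
  Under separation the defendant infers type exactly: top litigator → strong-case (pays 189), standard lawyer → weak-case (pays 67).
  Strong-case: top litigator gives 189 − 54 = 135; standard lawyer gives 67 − 0 = 67. No deviation. ✓
  Weak-case: standard lawyer gives 67 − 0 = 67; top litigator gives 189 − 113 = 76. Would deviate. ✗
Try strong-case → standard lawyer, weak-case → top litigator:
  Under separation the defendant infers type exactly: standard lawyer → strong-case (pays 189), top litigator → weak-case (pays 67).
  Strong-case: standard lawyer gives 189 − 0 = 189; top litigator gives 67 − 54 = 13. No deviation. ✓
  Weak-case: top litigator gives 67 − 113 = -46; standard lawyer gives 189 − 0 = 189. Would deviate. ✗
Neither assignment is incentive-compatible.

None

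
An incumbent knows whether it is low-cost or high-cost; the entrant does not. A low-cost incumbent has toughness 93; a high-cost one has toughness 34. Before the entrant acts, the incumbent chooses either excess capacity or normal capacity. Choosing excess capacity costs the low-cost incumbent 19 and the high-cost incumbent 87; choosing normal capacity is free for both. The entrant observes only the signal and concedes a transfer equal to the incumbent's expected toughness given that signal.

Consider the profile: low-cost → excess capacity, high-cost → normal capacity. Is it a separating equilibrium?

Yes

If types separate, excess capacity earns payment 93 and normal capacity earns 34.
Low-cost: excess capacity gives 93 − 19 = 74; normal capacity gives 34 − 0 = 34. No deviation. ✓
High-cost: normal capacity gives 34 − 0 = 34; excess capacity gives 93 − 87 = 6. No deviation. ✓
Neither type gains from mimicking the other.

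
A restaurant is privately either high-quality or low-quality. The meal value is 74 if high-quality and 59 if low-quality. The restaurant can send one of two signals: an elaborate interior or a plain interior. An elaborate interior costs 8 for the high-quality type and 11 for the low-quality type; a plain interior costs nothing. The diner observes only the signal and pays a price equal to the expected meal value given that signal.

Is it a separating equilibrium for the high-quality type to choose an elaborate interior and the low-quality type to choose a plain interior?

No

If types separate, elaborate interior earns payment 74 and plain interior earns 59.
High-quality: elaborate interior gives 74 − 8 = 66; plain interior gives 59 − 0 = 59. No deviation. ✓
Low-quality: plain interior gives 59 − 0 = 59; elaborate interior gives 74 − 11 = 63. Would deviate. ✗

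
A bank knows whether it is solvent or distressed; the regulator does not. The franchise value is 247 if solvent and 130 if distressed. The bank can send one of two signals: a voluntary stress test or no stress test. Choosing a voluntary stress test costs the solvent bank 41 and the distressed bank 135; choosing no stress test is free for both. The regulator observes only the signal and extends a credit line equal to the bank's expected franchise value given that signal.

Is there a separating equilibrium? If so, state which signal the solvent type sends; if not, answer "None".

Try solvent → stress test, distressed → no stress test:
  If types separate, stress test earns payment 247 and no stress test earns 130.
  Solvent: stress test gives 247 − 41 = 206; no stress test gives 130 − 0 = 130. No deviation. ✓
  Distressed: no stress test gives 130 − 0 = 130; stress test gives 247 − 135 = 112. No deviation. ✓
Both hold — the solvent type sends stress test.

stress test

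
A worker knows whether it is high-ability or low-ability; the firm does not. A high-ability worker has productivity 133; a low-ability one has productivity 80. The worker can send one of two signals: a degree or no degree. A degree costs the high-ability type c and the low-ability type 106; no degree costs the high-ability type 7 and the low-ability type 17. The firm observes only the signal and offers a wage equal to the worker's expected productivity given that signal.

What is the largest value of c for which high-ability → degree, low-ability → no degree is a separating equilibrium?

Under separation: degree → high-ability (pays 133); no degree → low-ability (pays 80).
Low-ability: 80 − 17 = 63 ≥ 133 − 106 = 27. Holds regardless of c. ✓
High-ability: 133 − c ≥ 80 − 7, so c ≤ 133 − 73 = 60.

60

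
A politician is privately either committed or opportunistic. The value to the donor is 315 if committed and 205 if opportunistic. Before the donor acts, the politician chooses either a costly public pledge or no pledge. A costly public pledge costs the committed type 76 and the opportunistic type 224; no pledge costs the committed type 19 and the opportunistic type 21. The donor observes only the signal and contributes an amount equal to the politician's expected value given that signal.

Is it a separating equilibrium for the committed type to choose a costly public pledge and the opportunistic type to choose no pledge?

Under separation the donor infers type exactly: pledge → committed (pays 315), no pledge → opportunistic (pays 205).
Committed: pledge gives 315 − 76 = 239; no pledge gives 205 − 19 = 186. No deviation. ✓
Opportunistic: no pledge gives 205 − 21 = 184; pledge gives 315 − 224 = 91. No deviation. ✓
Both incentive constraints hold.

Yes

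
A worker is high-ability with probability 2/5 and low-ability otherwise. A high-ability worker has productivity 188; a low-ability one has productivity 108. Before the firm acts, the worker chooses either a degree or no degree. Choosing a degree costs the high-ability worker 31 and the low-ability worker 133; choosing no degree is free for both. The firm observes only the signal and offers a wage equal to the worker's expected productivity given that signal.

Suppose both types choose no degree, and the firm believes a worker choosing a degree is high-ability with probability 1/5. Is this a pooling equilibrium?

Yes

At the pooled signal (no degree) the firm holds the prior 2/5 and pays 2/5·188 + 3/5·108 = 140. Off-path (degree) belief 1/5 gives 1/5·188 + 4/5·108 = 124.
High-ability: no degree gives 140 − 0 = 140; degree gives 124 − 31 = 93. Stays. ✓
Low-ability: no degree gives 140 − 0 = 140; degree gives 124 − 133 = -9. Stays. ✓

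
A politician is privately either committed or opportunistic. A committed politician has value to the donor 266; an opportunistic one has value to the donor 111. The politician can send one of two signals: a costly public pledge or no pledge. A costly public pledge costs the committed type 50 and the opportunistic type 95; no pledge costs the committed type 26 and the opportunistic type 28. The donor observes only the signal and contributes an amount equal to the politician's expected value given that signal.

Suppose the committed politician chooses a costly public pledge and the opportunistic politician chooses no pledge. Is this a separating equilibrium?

No

If types separate, pledge earns payment 266 and no pledge earns 111.
Committed: pledge gives 266 − 50 = 216; no pledge gives 111 − 26 = 85. No deviation. ✓
Opportunistic: no pledge gives 111 − 28 = 83; pledge gives 266 − 95 = 171. Would deviate. ✗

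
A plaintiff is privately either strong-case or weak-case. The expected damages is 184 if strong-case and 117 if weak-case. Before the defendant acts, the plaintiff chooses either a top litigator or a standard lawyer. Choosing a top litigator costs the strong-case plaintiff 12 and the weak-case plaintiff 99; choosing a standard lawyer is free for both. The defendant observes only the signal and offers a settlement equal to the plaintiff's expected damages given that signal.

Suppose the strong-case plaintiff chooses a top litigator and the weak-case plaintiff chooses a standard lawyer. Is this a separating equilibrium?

Yes

If types separate, top litigator earns payment 184 and standard lawyer earns 117.
Strong-case: top litigator gives 184 − 12 = 172; standard lawyer gives 117 − 0 = 117. No deviation. ✓
Weak-case: standard lawyer gives 117 − 0 = 117; top litigator gives 184 − 99 = 85. No deviation. ✓
Both incentive constraints hold.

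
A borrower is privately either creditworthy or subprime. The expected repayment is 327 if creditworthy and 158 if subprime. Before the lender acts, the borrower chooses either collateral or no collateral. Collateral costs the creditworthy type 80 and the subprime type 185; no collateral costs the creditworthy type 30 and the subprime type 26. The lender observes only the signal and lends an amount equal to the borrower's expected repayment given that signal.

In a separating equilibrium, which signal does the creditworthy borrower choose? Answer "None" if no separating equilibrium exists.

None

Try creditworthy → collateral, subprime → no collateral:
  If types separate, collateral earns payment 327 and no collateral earns 158.
  Creditworthy: collateral gives 327 − 80 = 247; no collateral gives 158 − 30 = 128. No deviation. ✓
  Subprime: no collateral gives 158 − 26 = 132; collateral gives 327 − 185 = 142. Would deviate. ✗
Try creditworthy → no collateral, subprime → collateral:
  If types separate, no collateral earns payment 327 and collateral earns 158.
  Creditworthy: no collateral gives 327 − 30 = 297; collateral gives 158 − 80 = 78. No deviation. ✓
  Subprime: collateral gives 158 − 185 = -27; no collateral gives 327 − 26 = 301. Would deviate. ✗
Neither assignment is incentive-compatible.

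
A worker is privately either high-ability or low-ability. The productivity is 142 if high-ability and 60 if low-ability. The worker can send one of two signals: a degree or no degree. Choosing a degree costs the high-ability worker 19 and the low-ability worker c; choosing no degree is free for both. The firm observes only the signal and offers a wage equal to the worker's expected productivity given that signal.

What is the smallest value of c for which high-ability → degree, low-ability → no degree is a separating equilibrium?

82

Under separation: degree → high-ability (pays 142); no degree → low-ability (pays 60).
High-ability: 142 − 19 = 123 ≥ 60 − 0 = 60. Holds regardless of c. ✓
Low-ability: 60 − 0 ≥ 142 − c, so c ≥ 142 − 60 = 82.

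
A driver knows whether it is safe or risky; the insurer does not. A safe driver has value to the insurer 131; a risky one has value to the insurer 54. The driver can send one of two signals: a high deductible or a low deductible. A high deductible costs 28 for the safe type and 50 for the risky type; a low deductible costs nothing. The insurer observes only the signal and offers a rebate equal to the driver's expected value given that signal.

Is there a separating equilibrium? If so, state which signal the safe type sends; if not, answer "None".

Try safe → high deductible, risky → low deductible:
  If types separate, high deductible earns payment 131 and low deductible earns 54.
  Safe: high deductible gives 131 − 28 = 103; low deductible gives 54 − 0 = 54. No deviation. ✓
  Risky: low deductible gives 54 − 0 = 54; high deductible gives 131 − 50 = 81. Would deviate. ✗
Try safe → low deductible, risky → high deductible:
  If types separate, low deductible earns payment 131 and high deductible earns 54.
  Safe: low deductible gives 131 − 0 = 131; high deductible gives 54 − 28 = 26. No deviation. ✓
  Risky: high deductible gives 54 − 50 = 4; low deductible gives 131 − 0 = 131. Would deviate. ✗
Neither assignment is incentive-compatible.

None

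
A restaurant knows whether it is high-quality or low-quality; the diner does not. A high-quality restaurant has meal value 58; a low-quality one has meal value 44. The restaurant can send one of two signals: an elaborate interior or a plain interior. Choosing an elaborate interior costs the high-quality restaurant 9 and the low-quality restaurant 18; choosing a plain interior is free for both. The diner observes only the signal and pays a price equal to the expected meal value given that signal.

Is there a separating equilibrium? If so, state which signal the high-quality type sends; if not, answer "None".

elaborate interior

Try high-quality → elaborate interior, low-quality → plain interior:
  Under separation the diner infers type exactly: elaborate interior → high-quality (pays 58), plain interior → low-quality (pays 44).
  High-quality: elaborate interior gives 58 − 9 = 49; plain interior gives 44 − 0 = 44. No deviation. ✓
  Low-quality: plain interior gives 44 − 0 = 44; elaborate interior gives 58 − 18 = 40. No deviation. ✓
Both hold — the high-quality type sends elaborate interior.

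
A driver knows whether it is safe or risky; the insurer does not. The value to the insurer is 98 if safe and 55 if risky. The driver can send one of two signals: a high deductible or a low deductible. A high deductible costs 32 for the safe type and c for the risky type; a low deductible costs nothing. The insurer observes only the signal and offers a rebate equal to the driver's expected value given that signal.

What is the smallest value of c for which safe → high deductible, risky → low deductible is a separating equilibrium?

Under separation: high deductible → safe (pays 98); low deductible → risky (pays 55).
Safe: 98 − 32 = 66 ≥ 55 − 0 = 55. Holds regardless of c. ✓
Risky: 55 − 0 ≥ 98 − c, so c ≥ 98 − 55 = 43.

43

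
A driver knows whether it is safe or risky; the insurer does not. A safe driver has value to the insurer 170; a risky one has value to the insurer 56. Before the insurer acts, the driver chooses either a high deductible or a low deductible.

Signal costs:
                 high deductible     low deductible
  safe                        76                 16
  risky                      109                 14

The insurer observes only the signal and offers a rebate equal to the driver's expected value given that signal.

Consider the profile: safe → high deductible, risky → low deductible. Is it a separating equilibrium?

If types separate, high deductible earns payment 170 and low deductible earns 56.
Safe: high deductible gives 170 − 76 = 94; low deductible gives 56 − 16 = 40. No deviation. ✓
Risky: low deductible gives 56 − 14 = 42; high deductible gives 170 − 109 = 61. Would deviate. ✗

No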